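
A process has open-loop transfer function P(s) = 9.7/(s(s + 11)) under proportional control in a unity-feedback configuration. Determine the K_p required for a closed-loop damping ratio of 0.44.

K_p = 16.1

Closed-loop characteristic equation: s² + 11s + K_p·9.7 = 0.
So ω_n = √(9.7K_p) and 2ζω_n = 11, giving ζ = 11/(2√(9.7K_p)).
Setting ζ = 0.44: √(9.7K_p) = 11/(2·0.44) = 12.5, so K_p = 156.2/9.7 = 16.1.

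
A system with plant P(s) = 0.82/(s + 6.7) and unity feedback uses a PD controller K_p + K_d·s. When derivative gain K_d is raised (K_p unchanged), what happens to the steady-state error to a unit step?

unchanged

At s = 0 the derivative term contributes nothing: C(0) = K_p regardless of K_d, so K_pos = K_p·P(0) and e_ss are unchanged.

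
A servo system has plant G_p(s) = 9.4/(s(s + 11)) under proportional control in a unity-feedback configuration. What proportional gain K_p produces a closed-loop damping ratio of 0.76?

K_p = 5.57

Closed-loop characteristic equation: s² + 11s + K_p·9.4 = 0.
So ω_n = √(9.4K_p) and 2ζω_n = 11, giving ζ = 11/(2√(9.4K_p)).
Setting ζ = 0.76: √(9.4K_p) = 11/(2·0.76) = 7.237, so K_p = 52.37/9.4 = 5.57.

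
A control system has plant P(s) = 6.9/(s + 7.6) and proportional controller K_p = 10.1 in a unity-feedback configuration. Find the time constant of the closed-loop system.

Closed-loop transfer function: T(s) = K_p·P(s)/(1 + K_p·P(s)) = 69.69/(s + 7.6 + 69.69) = 69.69/(s + 77.29).
Time constant τ = 1/77.29 = 0.0129 s.

τ = 0.0129 s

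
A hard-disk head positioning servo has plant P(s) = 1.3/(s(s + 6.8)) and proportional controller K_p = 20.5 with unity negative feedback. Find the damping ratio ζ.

With unity feedback the closed-loop characteristic equation is s² + 6.8s + 20.5·1.3 = s² + 6.8s + 26.65 = 0.
Matching s² + 2ζω_n s + ω_n²: ω_n = √26.65 = 5.162 rad/s and 2ζω_n = 6.8, so ζ = 6.8/(2·5.162) = 0.659.

ζ = 0.659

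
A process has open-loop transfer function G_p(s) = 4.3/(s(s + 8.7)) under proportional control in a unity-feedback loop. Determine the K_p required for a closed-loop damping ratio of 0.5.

Closed-loop characteristic equation: s² + 8.7s + K_p·4.3 = 0.
So ω_n = √(4.3K_p) and 2ζω_n = 8.7, giving ζ = 8.7/(2√(4.3K_p)).
Setting ζ = 0.5: √(4.3K_p) = 8.7/(2·0.5) = 8.7, so K_p = 75.69/4.3 = 17.6.

K_p = 17.6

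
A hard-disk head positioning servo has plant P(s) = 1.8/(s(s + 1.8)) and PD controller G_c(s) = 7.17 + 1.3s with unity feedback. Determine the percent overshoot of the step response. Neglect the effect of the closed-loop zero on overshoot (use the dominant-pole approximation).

10.9%

Forward path: (7.17 + 1.3s)·1.8/(s(s+1.8)). The closed-loop characteristic equation is s² + (1.8 + 1.8·1.3)s + 1.8·7.17 = 0.
That is s² + 4.14s + 12.91 = 0, so ω_n = 3.592 rad/s and ζ = 4.14/(2·3.592) = 0.5762.
%OS = 100·exp(−πζ/√(1−ζ²)) = 10.9%.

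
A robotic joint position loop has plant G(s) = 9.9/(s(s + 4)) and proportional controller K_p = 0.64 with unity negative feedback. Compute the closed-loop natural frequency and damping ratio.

ω_n = 2.52 rad/s, ζ = 0.795

1 + K_p·G(s) = 0 gives s² + 4s + 6.336 = 0.
So ω_n² = 6.336 ⇒ ω_n = 2.517 rad/s, and ζ = 4/(2ω_n) = 0.795.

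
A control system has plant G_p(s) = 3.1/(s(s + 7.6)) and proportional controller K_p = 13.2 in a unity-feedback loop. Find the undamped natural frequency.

1 + K_p·G_p(s) = 0 gives s² + 7.6s + 40.92 = 0.
Matching s² + 2ζω_n s + ω_n²: ω_n = √40.92 = 6.397 rad/s and 2ζω_n = 7.6, so ζ = 7.6/(2·6.397) = 0.594.

ω_n = 6.4 rad/s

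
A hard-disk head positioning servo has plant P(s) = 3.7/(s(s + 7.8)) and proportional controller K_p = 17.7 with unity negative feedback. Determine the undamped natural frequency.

ω_n = 8.09 rad/s

The closed-loop denominator is s(s+7.8) + 17.7·3.7 = s² + 7.8s + 65.49.
Matching s² + 2ζω_n s + ω_n²: ω_n = √65.49 = 8.093 rad/s and 2ζω_n = 7.8, so ζ = 7.8/(2·8.093) = 0.482.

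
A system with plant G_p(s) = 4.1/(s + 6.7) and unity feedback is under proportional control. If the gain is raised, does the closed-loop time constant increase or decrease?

Closed-loop pole is at s = −(6.7+K_p·4.1); larger K_p moves it further left, so τ = 1/(6.7+K_p·4.1) decreases.

decrease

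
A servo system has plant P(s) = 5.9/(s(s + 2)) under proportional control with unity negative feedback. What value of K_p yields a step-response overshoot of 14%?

K_p = 0.602

From %OS = 100·exp(−πζ/√(1−ζ²)) = 14%, ζ = −ln(0.14)/√(π²+ln²(0.14)) = 0.5305.
Characteristic equation s² + 2s + 5.9K_p = 0 gives ζ = 2/(2√(5.9K_p)).
Setting ζ = 0.5305: √(5.9K_p) = 2/(2·0.5305) = 1.885, so K_p = 3.553/5.9 = 0.602.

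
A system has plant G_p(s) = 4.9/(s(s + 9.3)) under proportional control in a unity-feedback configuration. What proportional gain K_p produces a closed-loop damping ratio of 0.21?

Closed-loop characteristic equation: s² + 9.3s + K_p·4.9 = 0.
So ω_n = √(4.9K_p) and 2ζω_n = 9.3, giving ζ = 9.3/(2√(4.9K_p)).
Setting ζ = 0.21: √(4.9K_p) = 9.3/(2·0.21) = 22.14, so K_p = 490.3/4.9 = 100.

K_p = 100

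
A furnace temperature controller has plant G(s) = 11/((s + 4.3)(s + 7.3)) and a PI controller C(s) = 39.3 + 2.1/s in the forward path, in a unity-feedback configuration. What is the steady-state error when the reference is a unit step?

The open loop C(s)G(s) has a pole at the origin (type 1), so the static position error constant is infinite and e_ss = 1/(1+∞) = 0.

0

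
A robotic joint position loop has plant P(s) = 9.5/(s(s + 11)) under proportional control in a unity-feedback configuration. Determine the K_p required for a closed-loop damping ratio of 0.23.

Closed-loop characteristic equation: s² + 11s + K_p·9.5 = 0.
So ω_n = √(9.5K_p) and 2ζω_n = 11, giving ζ = 11/(2√(9.5K_p)).
Setting ζ = 0.23: √(9.5K_p) = 11/(2·0.23) = 23.91, so K_p = 571.8/9.5 = 60.2.

K_p = 60.2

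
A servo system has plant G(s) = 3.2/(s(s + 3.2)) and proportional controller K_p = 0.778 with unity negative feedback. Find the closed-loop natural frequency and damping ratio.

The closed-loop denominator is s(s+3.2) + 0.778·3.2 = s² + 3.2s + 2.49.
Matching s² + 2ζω_n s + ω_n²: ω_n = √2.49 = 1.578 rad/s and 2ζω_n = 3.2, so ζ = 3.2/(2·1.578) = 1.01.

ω_n = 1.58 rad/s, ζ = 1.01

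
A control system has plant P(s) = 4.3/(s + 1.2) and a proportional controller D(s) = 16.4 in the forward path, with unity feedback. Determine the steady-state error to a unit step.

0.0167

The loop is type 0. Static position error constant K_pos = D(0)·P(0) = 16.4·3.583 = 58.77.
Steady-state error to a unit step: e_ss = 1/(1+K_pos) = 1/59.77 = 0.0167.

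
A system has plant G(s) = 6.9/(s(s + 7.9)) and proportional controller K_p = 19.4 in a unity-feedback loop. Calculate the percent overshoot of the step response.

31.9%

The closed-loop denominator s² + 7.9s + 133.9 gives ω_n = √133.9 = 11.57 and ζ = 7.9/(2ω_n) = 0.3414.
%OS = 100·exp(−πζ/√(1−ζ²)) = 100·exp(−π·0.3414/√0.8834) = 31.9%.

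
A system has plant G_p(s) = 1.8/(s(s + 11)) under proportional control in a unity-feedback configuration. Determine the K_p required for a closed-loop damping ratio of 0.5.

K_p = 67.2

Closed-loop characteristic equation: s² + 11s + K_p·1.8 = 0.
So ω_n = √(1.8K_p) and 2ζω_n = 11, giving ζ = 11/(2√(1.8K_p)).
Setting ζ = 0.5: √(1.8K_p) = 11/(2·0.5) = 11, so K_p = 121/1.8 = 67.2.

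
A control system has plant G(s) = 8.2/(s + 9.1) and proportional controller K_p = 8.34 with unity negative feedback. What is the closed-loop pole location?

s = -77.49

Closed-loop transfer function: T(s) = K_p·G(s)/(1 + K_p·G(s)) = 68.39/(s + 9.1 + 68.39) = 68.39/(s + 77.49).
The closed-loop pole is at s = −77.49.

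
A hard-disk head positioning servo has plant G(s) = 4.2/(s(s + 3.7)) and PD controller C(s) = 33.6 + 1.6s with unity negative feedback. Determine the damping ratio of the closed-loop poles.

ζ = 0.439

Forward path: (33.6 + 1.6s)·4.2/(s(s+3.7)). The closed-loop characteristic equation is s² + (3.7 + 4.2·1.6)s + 4.2·33.6 = 0.
That is s² + 10.42s + 141.1 = 0, so ω_n = 11.88 rad/s and ζ = 10.42/(2·11.88) = 0.4386.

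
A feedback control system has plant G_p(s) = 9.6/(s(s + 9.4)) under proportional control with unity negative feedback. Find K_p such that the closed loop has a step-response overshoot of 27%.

From %OS = 100·exp(−πζ/√(1−ζ²)) = 27%, ζ = −ln(0.27)/√(π²+ln²(0.27)) = 0.3847.
Characteristic equation s² + 9.4s + 9.6K_p = 0 gives ζ = 9.4/(2√(9.6K_p)).
Setting ζ = 0.3847: √(9.6K_p) = 9.4/(2·0.3847) = 12.22, so K_p = 149.3/9.6 = 15.5.

K_p = 15.5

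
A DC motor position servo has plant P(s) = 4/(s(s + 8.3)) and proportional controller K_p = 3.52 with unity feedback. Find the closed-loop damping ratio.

ζ = 1.11

The closed-loop denominator is s(s+8.3) + 3.52·4 = s² + 8.3s + 14.08.
Matching s² + 2ζω_n s + ω_n²: ω_n = √14.08 = 3.752 rad/s and 2ζω_n = 8.3, so ζ = 8.3/(2·3.752) = 1.11.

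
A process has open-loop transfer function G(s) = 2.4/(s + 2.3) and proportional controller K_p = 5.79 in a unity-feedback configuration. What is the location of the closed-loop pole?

Closed-loop transfer function: T(s) = K_p·G(s)/(1 + K_p·G(s)) = 13.9/(s + 2.3 + 13.9) = 13.9/(s + 16.2).
The closed-loop pole is at s = −16.2.

s = -16.2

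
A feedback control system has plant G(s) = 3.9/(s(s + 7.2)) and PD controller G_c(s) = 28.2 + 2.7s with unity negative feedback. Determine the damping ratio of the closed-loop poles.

ζ = 0.845

Forward path: (28.2 + 2.7s)·3.9/(s(s+7.2)). The closed-loop characteristic equation is s² + (7.2 + 3.9·2.7)s + 3.9·28.2 = 0.
That is s² + 17.73s + 110 = 0, so ω_n = 10.49 rad/s and ζ = 17.73/(2·10.49) = 0.8453.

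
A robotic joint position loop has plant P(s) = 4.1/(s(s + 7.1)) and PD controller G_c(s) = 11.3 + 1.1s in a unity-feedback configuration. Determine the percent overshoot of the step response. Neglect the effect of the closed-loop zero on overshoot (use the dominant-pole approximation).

Forward path: (11.3 + 1.1s)·4.1/(s(s+7.1)). The closed-loop characteristic equation is s² + (7.1 + 4.1·1.1)s + 4.1·11.3 = 0.
That is s² + 11.61s + 46.33 = 0, so ω_n = 6.807 rad/s and ζ = 11.61/(2·6.807) = 0.8528.
%OS = 100·exp(−πζ/√(1−ζ²)) = 0.591%.

0.591%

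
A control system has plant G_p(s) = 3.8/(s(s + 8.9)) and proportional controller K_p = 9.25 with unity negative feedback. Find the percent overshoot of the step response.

2.82%

The closed-loop denominator s² + 8.9s + 35.15 gives ω_n = √35.15 = 5.929 and ζ = 8.9/(2ω_n) = 0.7506.
%OS = 100·exp(−πζ/√(1−ζ²)) = 100·exp(−π·0.7506/√0.4366) = 2.82%.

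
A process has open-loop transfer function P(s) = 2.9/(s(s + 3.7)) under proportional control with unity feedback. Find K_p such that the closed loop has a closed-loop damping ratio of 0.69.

K_p = 2.48

Closed-loop characteristic equation: s² + 3.7s + K_p·2.9 = 0.
So ω_n = √(2.9K_p) and 2ζω_n = 3.7, giving ζ = 3.7/(2√(2.9K_p)).
Setting ζ = 0.69: √(2.9K_p) = 3.7/(2·0.69) = 2.681, so K_p = 7.189/2.9 = 2.48.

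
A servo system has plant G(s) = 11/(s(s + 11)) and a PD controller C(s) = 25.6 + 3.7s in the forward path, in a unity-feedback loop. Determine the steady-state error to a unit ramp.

0.0391

The loop has one pole at the origin (type 1). Velocity error constant K_v = lim_{s→0} s·C(s)G(s) = 25.6·11/11 = 25.6.
Steady-state error to a unit ramp: e_ss = 1/K_v = 0.0391.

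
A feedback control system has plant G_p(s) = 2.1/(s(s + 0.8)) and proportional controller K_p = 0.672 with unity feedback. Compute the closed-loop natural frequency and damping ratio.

ω_n = 1.19 rad/s, ζ = 0.337

The closed-loop denominator is s(s+0.8) + 0.672·2.1 = s² + 0.8s + 1.411.
Matching s² + 2ζω_n s + ω_n²: ω_n = √1.411 = 1.188 rad/s and 2ζω_n = 0.8, so ζ = 0.8/(2·1.188) = 0.337.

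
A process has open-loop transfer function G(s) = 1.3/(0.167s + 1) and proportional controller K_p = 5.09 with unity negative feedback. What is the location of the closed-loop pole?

s = -45.61

Closed loop: T(s) = K_p·G/(1+K_p·G) = 6.617/(0.167s + 1 + 6.617), with pole at s = −(1 + 6.617)/0.167 = −45.61.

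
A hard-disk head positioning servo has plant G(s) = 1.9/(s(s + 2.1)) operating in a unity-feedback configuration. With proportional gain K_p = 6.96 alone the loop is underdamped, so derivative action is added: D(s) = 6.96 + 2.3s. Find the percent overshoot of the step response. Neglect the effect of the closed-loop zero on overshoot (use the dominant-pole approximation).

Forward path: (6.96 + 2.3s)·1.9/(s(s+2.1)). The closed-loop characteristic equation is s² + (2.1 + 1.9·2.3)s + 1.9·6.96 = 0.
That is s² + 6.47s + 13.22 = 0, so ω_n = 3.636 rad/s and ζ = 6.47/(2·3.636) = 0.8896.
%OS = 100·exp(−πζ/√(1−ζ²)) = 0.22%.

0.22%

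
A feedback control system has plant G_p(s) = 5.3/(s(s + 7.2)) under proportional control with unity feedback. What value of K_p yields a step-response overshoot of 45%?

From %OS = 100·exp(−πζ/√(1−ζ²)) = 45%, ζ = −ln(0.45)/√(π²+ln²(0.45)) = 0.2463.
Characteristic equation s² + 7.2s + 5.3K_p = 0 gives ζ = 7.2/(2√(5.3K_p)).
Setting ζ = 0.2463: √(5.3K_p) = 7.2/(2·0.2463) = 14.61, so K_p = 213.6/5.3 = 40.3.

K_p = 40.3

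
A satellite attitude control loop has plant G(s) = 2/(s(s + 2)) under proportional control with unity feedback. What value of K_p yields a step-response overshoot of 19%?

From %OS = 100·exp(−πζ/√(1−ζ²)) = 19%, ζ = −ln(0.19)/√(π²+ln²(0.19)) = 0.4673.
Characteristic equation s² + 2s + 2K_p = 0 gives ζ = 2/(2√(2K_p)).
Setting ζ = 0.4673: √(2K_p) = 2/(2·0.4673) = 2.14, so K_p = 4.579/2 = 2.29.

K_p = 2.29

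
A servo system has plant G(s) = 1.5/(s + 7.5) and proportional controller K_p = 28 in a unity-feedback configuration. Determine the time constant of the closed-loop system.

Closed-loop transfer function: T(s) = K_p·G(s)/(1 + K_p·G(s)) = 42/(s + 7.5 + 42) = 42/(s + 49.5).
Time constant τ = 1/49.5 = 0.0202 s.

τ = 0.0202 s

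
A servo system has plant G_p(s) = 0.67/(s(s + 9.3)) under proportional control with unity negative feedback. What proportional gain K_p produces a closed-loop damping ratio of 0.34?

K_p = 279

Closed-loop characteristic equation: s² + 9.3s + K_p·0.67 = 0.
So ω_n = √(0.67K_p) and 2ζω_n = 9.3, giving ζ = 9.3/(2√(0.67K_p)).
Setting ζ = 0.34: √(0.67K_p) = 9.3/(2·0.34) = 13.68, so K_p = 187/0.67 = 279.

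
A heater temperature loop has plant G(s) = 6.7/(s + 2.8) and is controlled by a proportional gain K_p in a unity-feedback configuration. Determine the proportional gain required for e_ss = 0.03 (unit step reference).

K_p = 13.5

For a type-0 loop with proportional control, e_ss = 1/(1 + K_p·G(0)).
G(0) = 2.393. Require 1/(1 + K_p·2.393) = 0.03, so 1 + 2.393·K_p = 33.33.
K_p = (33.33 − 1)/2.393 = 13.5.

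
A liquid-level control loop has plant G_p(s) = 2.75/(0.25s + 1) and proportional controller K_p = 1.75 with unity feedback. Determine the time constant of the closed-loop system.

Closed loop: T(s) = K_p·G_p/(1+K_p·G_p) = 4.812/(0.25s + 1 + 4.812), with pole at s = −(1 + 4.812)/0.25 = −23.25.
Closed-loop time constant τ = 1/23.25 = 0.043 s.

τ = 0.043 s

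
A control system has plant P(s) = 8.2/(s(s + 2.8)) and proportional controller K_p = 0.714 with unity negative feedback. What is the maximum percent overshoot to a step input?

The closed-loop denominator s² + 2.8s + 5.855 gives ω_n = √5.855 = 2.42 and ζ = 2.8/(2ω_n) = 0.5786.
%OS = 100·exp(−πζ/√(1−ζ²)) = 100·exp(−π·0.5786/√0.6652) = 10.8%.

10.8%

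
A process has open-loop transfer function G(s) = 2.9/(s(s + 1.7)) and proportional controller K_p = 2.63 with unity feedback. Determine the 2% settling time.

Closed-loop characteristic equation: s² + 1.7s + 7.627 = 0, so ω_n = 2.762 rad/s and ζ = 1.7/(2·2.762) = 0.3078.
2% settling time T_s ≈ 4/(ζω_n) = 4/0.85 = 4.71 s.

T_s ≈ 4.71 s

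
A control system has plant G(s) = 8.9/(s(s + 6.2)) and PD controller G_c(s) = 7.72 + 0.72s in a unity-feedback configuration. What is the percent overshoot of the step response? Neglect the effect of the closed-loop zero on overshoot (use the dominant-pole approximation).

Forward path: (7.72 + 0.72s)·8.9/(s(s+6.2)). The closed-loop characteristic equation is s² + (6.2 + 8.9·0.72)s + 8.9·7.72 = 0.
That is s² + 12.61s + 68.71 = 0, so ω_n = 8.289 rad/s and ζ = 12.61/(2·8.289) = 0.7605.
%OS = 100·exp(−πζ/√(1−ζ²)) = 2.52%.

2.52%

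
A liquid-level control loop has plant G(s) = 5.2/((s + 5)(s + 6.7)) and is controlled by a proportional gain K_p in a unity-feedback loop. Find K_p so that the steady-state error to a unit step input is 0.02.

K_p = 316

For a type-0 loop with proportional control, e_ss = 1/(1 + K_p·G(0)).
G(0) = 0.1552. Require 1/(1 + K_p·0.1552) = 0.02, so 1 + 0.1552·K_p = 50.
K_p = (50 − 1)/0.1552 = 316.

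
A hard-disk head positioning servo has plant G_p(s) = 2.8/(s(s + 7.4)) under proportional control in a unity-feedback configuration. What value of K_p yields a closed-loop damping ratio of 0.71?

K_p = 9.7

Closed-loop characteristic equation: s² + 7.4s + K_p·2.8 = 0.
So ω_n = √(2.8K_p) and 2ζω_n = 7.4, giving ζ = 7.4/(2√(2.8K_p)).
Setting ζ = 0.71: √(2.8K_p) = 7.4/(2·0.71) = 5.211, so K_p = 27.16/2.8 = 9.7.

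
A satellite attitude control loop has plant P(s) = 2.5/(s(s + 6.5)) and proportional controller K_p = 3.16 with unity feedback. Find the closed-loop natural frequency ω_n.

1 + K_p·P(s) = 0 gives s² + 6.5s + 7.9 = 0.
So ω_n² = 7.9 ⇒ ω_n = 2.811 rad/s, and ζ = 6.5/(2ω_n) = 1.16.

ω_n = 2.81 rad/s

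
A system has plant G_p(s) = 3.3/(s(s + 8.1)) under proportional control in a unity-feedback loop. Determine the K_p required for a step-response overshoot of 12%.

K_p = 15.9

From %OS = 100·exp(−πζ/√(1−ζ²)) = 12%, ζ = −ln(0.12)/√(π²+ln²(0.12)) = 0.5594.
Characteristic equation s² + 8.1s + 3.3K_p = 0 gives ζ = 8.1/(2√(3.3K_p)).
Setting ζ = 0.5594: √(3.3K_p) = 8.1/(2·0.5594) = 7.24, so K_p = 52.41/3.3 = 15.9.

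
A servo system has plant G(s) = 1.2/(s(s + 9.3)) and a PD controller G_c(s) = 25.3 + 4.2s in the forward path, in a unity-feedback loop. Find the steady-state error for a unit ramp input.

0.306

The loop has one pole at the origin (type 1). Velocity error constant K_v = lim_{s→0} s·G_c(s)G(s) = 25.3·1.2/9.3 = 3.265.
Steady-state error to a unit ramp: e_ss = 1/K_v = 0.306.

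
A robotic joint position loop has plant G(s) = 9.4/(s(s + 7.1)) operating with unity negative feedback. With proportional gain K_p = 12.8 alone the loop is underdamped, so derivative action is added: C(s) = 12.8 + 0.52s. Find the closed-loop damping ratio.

ζ = 0.546

Forward path: (12.8 + 0.52s)·9.4/(s(s+7.1)). The closed-loop characteristic equation is s² + (7.1 + 9.4·0.52)s + 9.4·12.8 = 0.
That is s² + 11.99s + 120.3 = 0, so ω_n = 10.97 rad/s and ζ = 11.99/(2·10.97) = 0.5464.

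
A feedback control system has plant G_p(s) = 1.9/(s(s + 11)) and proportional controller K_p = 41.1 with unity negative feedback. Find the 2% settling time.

T_s ≈ 0.727 s

From 1 + K_pG_p(s) = 0: s² + 11s + 78.09 = 0 ⇒ ω_n = 8.837, ζ = 0.6224.
2% settling time T_s ≈ 4/(ζω_n) = 4/5.5 = 0.727 s.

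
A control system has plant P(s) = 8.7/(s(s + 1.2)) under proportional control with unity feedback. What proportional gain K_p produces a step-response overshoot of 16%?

K_p = 0.163

From %OS = 100·exp(−πζ/√(1−ζ²)) = 16%, ζ = −ln(0.16)/√(π²+ln²(0.16)) = 0.5039.
Characteristic equation s² + 1.2s + 8.7K_p = 0 gives ζ = 1.2/(2√(8.7K_p)).
Setting ζ = 0.5039: √(8.7K_p) = 1.2/(2·0.5039) = 1.191, so K_p = 1.418/8.7 = 0.163.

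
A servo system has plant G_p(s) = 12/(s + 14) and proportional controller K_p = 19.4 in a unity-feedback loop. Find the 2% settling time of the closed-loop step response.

Closed-loop transfer function: T(s) = K_p·G_p(s)/(1 + K_p·G_p(s)) = 232.8/(s + 14 + 232.8) = 232.8/(s + 246.8).
Time constant τ = 1/246.8 = 0.004052 s, so the 2% settling time is about 4τ = 0.0162 s.

T_s ≈ 0.0162 s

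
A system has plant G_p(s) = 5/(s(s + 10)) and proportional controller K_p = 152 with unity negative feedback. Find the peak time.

T_p = 0.116 s

From 1 + K_pG_p(s) = 0: s² + 10s + 760 = 0 ⇒ ω_n = 27.57, ζ = 0.1814.
Damped frequency ω_d = ω_n√(1−ζ²) = 27.11 rad/s, so peak time T_p = π/ω_d = 0.116 s.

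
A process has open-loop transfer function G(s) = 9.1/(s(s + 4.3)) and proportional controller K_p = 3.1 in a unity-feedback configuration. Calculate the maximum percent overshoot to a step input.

Closed-loop characteristic equation: s² + 4.3s + 28.21 = 0, so ω_n = 5.311 rad/s and ζ = 4.3/(2·5.311) = 0.4048.
%OS = 100·exp(−πζ/√(1−ζ²)) = 100·exp(−π·0.4048/√0.8361) = 24.9%.

24.9%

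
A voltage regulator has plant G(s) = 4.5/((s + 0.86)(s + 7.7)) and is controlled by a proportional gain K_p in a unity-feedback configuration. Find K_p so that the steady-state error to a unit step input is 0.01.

Steady-state error for a unit step on this type-0 loop is 1/(1 + K_p·G(0)).
G(0) = 0.6796. Require 1/(1 + K_p·0.6796) = 0.01, so 1 + 0.6796·K_p = 100.
K_p = (100 − 1)/0.6796 = 146.

K_p = 146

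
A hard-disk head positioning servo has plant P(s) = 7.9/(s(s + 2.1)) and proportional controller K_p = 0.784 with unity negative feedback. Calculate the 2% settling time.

Closed-loop characteristic equation: s² + 2.1s + 6.194 = 0, so ω_n = 2.489 rad/s and ζ = 2.1/(2·2.489) = 0.4219.
2% settling time T_s ≈ 4/(ζω_n) = 4/1.05 = 3.81 s.

T_s ≈ 3.81 s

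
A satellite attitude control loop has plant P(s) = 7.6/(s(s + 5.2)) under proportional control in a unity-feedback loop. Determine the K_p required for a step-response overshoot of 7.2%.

K_p = 2.16

From %OS = 100·exp(−πζ/√(1−ζ²)) = 7.2%, ζ = −ln(0.072)/√(π²+ln²(0.072)) = 0.6421.
Characteristic equation s² + 5.2s + 7.6K_p = 0 gives ζ = 5.2/(2√(7.6K_p)).
Setting ζ = 0.6421: √(7.6K_p) = 5.2/(2·0.6421) = 4.049, so K_p = 16.4/7.6 = 2.16.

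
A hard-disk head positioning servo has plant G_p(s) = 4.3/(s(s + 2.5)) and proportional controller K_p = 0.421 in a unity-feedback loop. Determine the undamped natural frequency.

1 + K_p·G_p(s) = 0 gives s² + 2.5s + 1.81 = 0.
Matching s² + 2ζω_n s + ω_n²: ω_n = √1.81 = 1.345 rad/s and 2ζω_n = 2.5, so ζ = 2.5/(2·1.345) = 0.929.

ω_n = 1.35 rad/s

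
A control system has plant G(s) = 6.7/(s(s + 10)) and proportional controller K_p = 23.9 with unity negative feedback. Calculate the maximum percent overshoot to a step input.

25.9%

The closed-loop denominator s² + 10s + 160.1 gives ω_n = √160.1 = 12.65 and ζ = 10/(2ω_n) = 0.3951.
%OS = 100·exp(−πζ/√(1−ζ²)) = 100·exp(−π·0.3951/√0.8439) = 25.9%.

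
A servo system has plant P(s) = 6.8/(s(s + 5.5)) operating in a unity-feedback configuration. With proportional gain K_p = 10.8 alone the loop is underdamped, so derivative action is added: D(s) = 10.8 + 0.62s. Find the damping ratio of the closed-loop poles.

ζ = 0.567

Forward path: (10.8 + 0.62s)·6.8/(s(s+5.5)). The closed-loop characteristic equation is s² + (5.5 + 6.8·0.62)s + 6.8·10.8 = 0.
That is s² + 9.716s + 73.44 = 0, so ω_n = 8.57 rad/s and ζ = 9.716/(2·8.57) = 0.5669.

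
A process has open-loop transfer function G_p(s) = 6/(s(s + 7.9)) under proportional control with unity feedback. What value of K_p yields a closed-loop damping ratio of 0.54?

K_p = 8.92

Closed-loop characteristic equation: s² + 7.9s + K_p·6 = 0.
So ω_n = √(6K_p) and 2ζω_n = 7.9, giving ζ = 7.9/(2√(6K_p)).
Setting ζ = 0.54: √(6K_p) = 7.9/(2·0.54) = 7.315, so K_p = 53.51/6 = 8.92.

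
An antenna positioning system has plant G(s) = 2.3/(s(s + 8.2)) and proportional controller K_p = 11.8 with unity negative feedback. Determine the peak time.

T_p = 0.977 s

The closed-loop denominator s² + 8.2s + 27.14 gives ω_n = √27.14 = 5.21 and ζ = 8.2/(2ω_n) = 0.787.
Damped frequency ω_d = ω_n√(1−ζ²) = 3.214 rad/s, so peak time T_p = π/ω_d = 0.977 s.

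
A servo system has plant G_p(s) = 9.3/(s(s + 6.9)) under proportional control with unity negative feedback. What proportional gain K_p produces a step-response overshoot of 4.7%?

K_p = 2.63

From %OS = 100·exp(−πζ/√(1−ζ²)) = 4.7%, ζ = −ln(0.047)/√(π²+ln²(0.047)) = 0.6975.
Characteristic equation s² + 6.9s + 9.3K_p = 0 gives ζ = 6.9/(2√(9.3K_p)).
Setting ζ = 0.6975: √(9.3K_p) = 6.9/(2·0.6975) = 4.946, so K_p = 24.47/9.3 = 2.63.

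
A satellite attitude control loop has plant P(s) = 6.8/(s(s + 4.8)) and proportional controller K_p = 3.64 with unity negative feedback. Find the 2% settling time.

From 1 + K_pP(s) = 0: s² + 4.8s + 24.75 = 0 ⇒ ω_n = 4.975, ζ = 0.4824.
2% settling time T_s ≈ 4/(ζω_n) = 4/2.4 = 1.67 s.

T_s ≈ 1.67 s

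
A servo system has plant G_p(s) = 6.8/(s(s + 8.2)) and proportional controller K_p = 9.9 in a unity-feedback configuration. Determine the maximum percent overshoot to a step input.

16.3%

Closed-loop characteristic equation: s² + 8.2s + 67.32 = 0, so ω_n = 8.205 rad/s and ζ = 8.2/(2·8.205) = 0.4997.
%OS = 100·exp(−πζ/√(1−ζ²)) = 100·exp(−π·0.4997/√0.7503) = 16.3%.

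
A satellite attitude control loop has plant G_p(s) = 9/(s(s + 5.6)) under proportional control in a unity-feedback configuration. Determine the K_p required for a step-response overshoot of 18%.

K_p = 3.79

From %OS = 100·exp(−πζ/√(1−ζ²)) = 18%, ζ = −ln(0.18)/√(π²+ln²(0.18)) = 0.4791.
Characteristic equation s² + 5.6s + 9K_p = 0 gives ζ = 5.6/(2√(9K_p)).
Setting ζ = 0.4791: √(9K_p) = 5.6/(2·0.4791) = 5.844, so K_p = 34.15/9 = 3.79.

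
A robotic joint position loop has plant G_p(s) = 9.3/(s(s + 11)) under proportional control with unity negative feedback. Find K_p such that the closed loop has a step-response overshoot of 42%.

From %OS = 100·exp(−πζ/√(1−ζ²)) = 42%, ζ = −ln(0.42)/√(π²+ln²(0.42)) = 0.2662.
Characteristic equation s² + 11s + 9.3K_p = 0 gives ζ = 11/(2√(9.3K_p)).
Setting ζ = 0.2662: √(9.3K_p) = 11/(2·0.2662) = 20.66, so K_p = 427/9.3 = 45.9.

K_p = 45.9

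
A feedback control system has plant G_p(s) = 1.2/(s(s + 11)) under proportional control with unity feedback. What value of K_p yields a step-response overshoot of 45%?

K_p = 415

From %OS = 100·exp(−πζ/√(1−ζ²)) = 45%, ζ = −ln(0.45)/√(π²+ln²(0.45)) = 0.2463.
Characteristic equation s² + 11s + 1.2K_p = 0 gives ζ = 11/(2√(1.2K_p)).
Setting ζ = 0.2463: √(1.2K_p) = 11/(2·0.2463) = 22.33, so K_p = 498.5/1.2 = 415.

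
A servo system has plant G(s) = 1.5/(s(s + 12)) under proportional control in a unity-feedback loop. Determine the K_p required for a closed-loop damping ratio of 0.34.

Closed-loop characteristic equation: s² + 12s + K_p·1.5 = 0.
So ω_n = √(1.5K_p) and 2ζω_n = 12, giving ζ = 12/(2√(1.5K_p)).
Setting ζ = 0.34: √(1.5K_p) = 12/(2·0.34) = 17.65, so K_p = 311.4/1.5 = 208.

K_p = 208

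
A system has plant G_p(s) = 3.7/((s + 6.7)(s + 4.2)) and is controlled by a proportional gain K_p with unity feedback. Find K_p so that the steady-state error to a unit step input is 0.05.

Steady-state error for a unit step on this type-0 loop is 1/(1 + K_p·G_p(0)).
G_p(0) = 0.1315. Require 1/(1 + K_p·0.1315) = 0.05, so 1 + 0.1315·K_p = 20.
K_p = (20 − 1)/0.1315 = 145.

K_p = 145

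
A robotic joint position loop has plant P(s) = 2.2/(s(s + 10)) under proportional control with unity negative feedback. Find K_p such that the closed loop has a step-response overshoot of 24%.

From %OS = 100·exp(−πζ/√(1−ζ²)) = 24%, ζ = −ln(0.24)/√(π²+ln²(0.24)) = 0.4136.
Characteristic equation s² + 10s + 2.2K_p = 0 gives ζ = 10/(2√(2.2K_p)).
Setting ζ = 0.4136: √(2.2K_p) = 10/(2·0.4136) = 12.09, so K_p = 146.1/2.2 = 66.4.

K_p = 66.4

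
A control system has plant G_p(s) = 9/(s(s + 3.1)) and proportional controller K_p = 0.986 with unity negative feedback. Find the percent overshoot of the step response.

14.7%

Closed-loop characteristic equation: s² + 3.1s + 8.874 = 0, so ω_n = 2.979 rad/s and ζ = 3.1/(2·2.979) = 0.5203.
%OS = 100·exp(−πζ/√(1−ζ²)) = 100·exp(−π·0.5203/√0.7293) = 14.7%.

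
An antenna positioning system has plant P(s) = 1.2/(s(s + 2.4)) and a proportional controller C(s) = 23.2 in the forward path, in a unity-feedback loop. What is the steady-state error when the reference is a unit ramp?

The loop has one pole at the origin (type 1). Velocity error constant K_v = lim_{s→0} s·C(s)P(s) = 23.2·1.2/2.4 = 11.6.
Steady-state error to a unit ramp: e_ss = 1/K_v = 0.0862.

0.0862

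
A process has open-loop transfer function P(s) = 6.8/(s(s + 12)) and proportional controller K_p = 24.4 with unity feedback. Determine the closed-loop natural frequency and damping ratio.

The closed-loop denominator is s(s+12) + 24.4·6.8 = s² + 12s + 165.9.
So ω_n² = 165.9 ⇒ ω_n = 12.88 rad/s, and ζ = 12/(2ω_n) = 0.466.

ω_n = 12.9 rad/s, ζ = 0.466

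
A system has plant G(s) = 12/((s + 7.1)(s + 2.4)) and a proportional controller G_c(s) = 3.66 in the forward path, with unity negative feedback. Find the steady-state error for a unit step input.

0.28

The loop is type 0. Static position error constant K_pos = G_c(0)·G(0) = 3.66·0.7042 = 2.577.
Steady-state error to a unit step: e_ss = 1/(1+K_pos) = 1/3.577 = 0.28.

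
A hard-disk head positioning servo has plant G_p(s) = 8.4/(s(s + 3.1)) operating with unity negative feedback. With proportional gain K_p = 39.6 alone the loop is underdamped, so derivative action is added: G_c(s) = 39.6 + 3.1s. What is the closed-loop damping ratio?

ζ = 0.799

Forward path: (39.6 + 3.1s)·8.4/(s(s+3.1)). The closed-loop characteristic equation is s² + (3.1 + 8.4·3.1)s + 8.4·39.6 = 0.
That is s² + 29.14s + 332.6 = 0, so ω_n = 18.24 rad/s and ζ = 29.14/(2·18.24) = 0.7989.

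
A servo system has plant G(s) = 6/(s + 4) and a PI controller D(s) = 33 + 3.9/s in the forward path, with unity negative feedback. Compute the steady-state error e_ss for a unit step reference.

0

The open loop D(s)G(s) has a pole at the origin (type 1), so the static position error constant is infinite and e_ss = 1/(1+∞) = 0.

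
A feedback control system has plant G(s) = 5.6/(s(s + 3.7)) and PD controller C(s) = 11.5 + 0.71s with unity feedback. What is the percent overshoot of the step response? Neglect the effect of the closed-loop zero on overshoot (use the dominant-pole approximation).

Forward path: (11.5 + 0.71s)·5.6/(s(s+3.7)). The closed-loop characteristic equation is s² + (3.7 + 5.6·0.71)s + 5.6·11.5 = 0.
That is s² + 7.676s + 64.4 = 0, so ω_n = 8.025 rad/s and ζ = 7.676/(2·8.025) = 0.4783.
%OS = 100·exp(−πζ/√(1−ζ²)) = 18.1%.

18.1%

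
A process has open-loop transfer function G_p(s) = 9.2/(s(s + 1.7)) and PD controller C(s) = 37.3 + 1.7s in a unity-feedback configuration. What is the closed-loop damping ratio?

ζ = 0.468

Forward path: (37.3 + 1.7s)·9.2/(s(s+1.7)). The closed-loop characteristic equation is s² + (1.7 + 9.2·1.7)s + 9.2·37.3 = 0.
That is s² + 17.34s + 343.2 = 0, so ω_n = 18.52 rad/s and ζ = 17.34/(2·18.52) = 0.468.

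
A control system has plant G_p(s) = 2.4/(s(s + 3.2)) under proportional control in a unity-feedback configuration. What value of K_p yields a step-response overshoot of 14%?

From %OS = 100·exp(−πζ/√(1−ζ²)) = 14%, ζ = −ln(0.14)/√(π²+ln²(0.14)) = 0.5305.
Characteristic equation s² + 3.2s + 2.4K_p = 0 gives ζ = 3.2/(2√(2.4K_p)).
Setting ζ = 0.5305: √(2.4K_p) = 3.2/(2·0.5305) = 3.016, so K_p = 9.096/2.4 = 3.79.

K_p = 3.79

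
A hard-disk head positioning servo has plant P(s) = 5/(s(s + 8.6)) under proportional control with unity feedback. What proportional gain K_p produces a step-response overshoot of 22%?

From %OS = 100·exp(−πζ/√(1−ζ²)) = 22%, ζ = −ln(0.22)/√(π²+ln²(0.22)) = 0.4342.
Characteristic equation s² + 8.6s + 5K_p = 0 gives ζ = 8.6/(2√(5K_p)).
Setting ζ = 0.4342: √(5K_p) = 8.6/(2·0.4342) = 9.904, so K_p = 98.09/5 = 19.6.

K_p = 19.6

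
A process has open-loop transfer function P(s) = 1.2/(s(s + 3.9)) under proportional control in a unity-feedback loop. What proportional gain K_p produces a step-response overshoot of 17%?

From %OS = 100·exp(−πζ/√(1−ζ²)) = 17%, ζ = −ln(0.17)/√(π²+ln²(0.17)) = 0.4913.
Characteristic equation s² + 3.9s + 1.2K_p = 0 gives ζ = 3.9/(2√(1.2K_p)).
Setting ζ = 0.4913: √(1.2K_p) = 3.9/(2·0.4913) = 3.969, so K_p = 15.76/1.2 = 13.1.

K_p = 13.1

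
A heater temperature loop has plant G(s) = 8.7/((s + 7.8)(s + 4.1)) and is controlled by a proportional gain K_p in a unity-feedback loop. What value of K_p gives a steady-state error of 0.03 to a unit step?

Steady-state error for a unit step on this type-0 loop is 1/(1 + K_p·G(0)).
G(0) = 0.272. Require 1/(1 + K_p·0.272) = 0.03, so 1 + 0.272·K_p = 33.33.
K_p = (33.33 − 1)/0.272 = 119.

K_p = 119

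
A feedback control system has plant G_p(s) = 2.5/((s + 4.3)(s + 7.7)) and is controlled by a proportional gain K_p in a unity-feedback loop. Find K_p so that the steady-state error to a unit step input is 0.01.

K_p = 1310

The loop is type 0, so e_ss(step) = 1/(1 + K_pos) with K_pos = K_p·G_p(0).
G_p(0) = 0.07551. Require 1/(1 + K_p·0.07551) = 0.01, so 1 + 0.07551·K_p = 100.
K_p = (100 − 1)/0.07551 = 1310.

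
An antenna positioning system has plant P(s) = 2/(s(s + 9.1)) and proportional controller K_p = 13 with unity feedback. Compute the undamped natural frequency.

With unity feedback the closed-loop characteristic equation is s² + 9.1s + 13·2 = s² + 9.1s + 26 = 0.
So ω_n² = 26 ⇒ ω_n = 5.099 rad/s, and ζ = 9.1/(2ω_n) = 0.892.

ω_n = 5.1 rad/s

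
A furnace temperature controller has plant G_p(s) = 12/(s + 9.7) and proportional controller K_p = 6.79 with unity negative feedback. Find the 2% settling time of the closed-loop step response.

T_s ≈ 0.0439 s

Closed-loop transfer function: T(s) = K_p·G_p(s)/(1 + K_p·G_p(s)) = 81.48/(s + 9.7 + 81.48) = 81.48/(s + 91.18).
Time constant τ = 1/91.18 = 0.01097 s, so the 2% settling time is about 4τ = 0.0439 s.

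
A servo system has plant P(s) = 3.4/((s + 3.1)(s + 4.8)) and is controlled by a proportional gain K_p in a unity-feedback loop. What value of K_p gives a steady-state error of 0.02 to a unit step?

For a type-0 loop with proportional control, e_ss = 1/(1 + K_p·P(0)).
P(0) = 0.2285. Require 1/(1 + K_p·0.2285) = 0.02, so 1 + 0.2285·K_p = 50.
K_p = (50 − 1)/0.2285 = 214.

K_p = 214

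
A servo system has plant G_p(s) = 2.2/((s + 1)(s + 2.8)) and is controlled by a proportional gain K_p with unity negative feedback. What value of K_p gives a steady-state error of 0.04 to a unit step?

K_p = 30.5

Steady-state error for a unit step on this type-0 loop is 1/(1 + K_p·G_p(0)).
G_p(0) = 0.7857. Require 1/(1 + K_p·0.7857) = 0.04, so 1 + 0.7857·K_p = 25.
K_p = (25 − 1)/0.7857 = 30.5.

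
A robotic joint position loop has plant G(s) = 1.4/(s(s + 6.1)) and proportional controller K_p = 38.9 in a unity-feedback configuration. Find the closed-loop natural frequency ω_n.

1 + K_p·G(s) = 0 gives s² + 6.1s + 54.46 = 0.
So ω_n² = 54.46 ⇒ ω_n = 7.38 rad/s, and ζ = 6.1/(2ω_n) = 0.413.

ω_n = 7.38 rad/s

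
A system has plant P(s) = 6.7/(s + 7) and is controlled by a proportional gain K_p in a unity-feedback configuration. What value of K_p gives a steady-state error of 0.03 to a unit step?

K_p = 33.8

Steady-state error for a unit step on this type-0 loop is 1/(1 + K_p·P(0)).
P(0) = 0.9571. Require 1/(1 + K_p·0.9571) = 0.03, so 1 + 0.9571·K_p = 33.33.
K_p = (33.33 − 1)/0.9571 = 33.8.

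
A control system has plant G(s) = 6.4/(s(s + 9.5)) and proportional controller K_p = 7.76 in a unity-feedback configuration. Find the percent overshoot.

Closed-loop characteristic equation: s² + 9.5s + 49.66 = 0, so ω_n = 7.047 rad/s and ζ = 9.5/(2·7.047) = 0.674.
%OS = 100·exp(−πζ/√(1−ζ²)) = 100·exp(−π·0.674/√0.5457) = 5.69%.

5.69%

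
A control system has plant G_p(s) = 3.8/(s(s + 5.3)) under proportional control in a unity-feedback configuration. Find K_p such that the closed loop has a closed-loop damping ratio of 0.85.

K_p = 2.56

Closed-loop characteristic equation: s² + 5.3s + K_p·3.8 = 0.
So ω_n = √(3.8K_p) and 2ζω_n = 5.3, giving ζ = 5.3/(2√(3.8K_p)).
Setting ζ = 0.85: √(3.8K_p) = 5.3/(2·0.85) = 3.118, so K_p = 9.72/3.8 = 2.56.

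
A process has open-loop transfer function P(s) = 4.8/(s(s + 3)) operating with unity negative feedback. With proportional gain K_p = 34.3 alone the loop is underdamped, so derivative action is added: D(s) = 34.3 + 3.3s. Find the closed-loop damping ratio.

ζ = 0.734

Forward path: (34.3 + 3.3s)·4.8/(s(s+3)). The closed-loop characteristic equation is s² + (3 + 4.8·3.3)s + 4.8·34.3 = 0.
That is s² + 18.84s + 164.6 = 0, so ω_n = 12.83 rad/s and ζ = 18.84/(2·12.83) = 0.7341.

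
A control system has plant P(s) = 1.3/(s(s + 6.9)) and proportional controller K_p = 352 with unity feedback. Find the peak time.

T_p = 0.149 s

Closed-loop characteristic equation: s² + 6.9s + 457.6 = 0, so ω_n = 21.39 rad/s and ζ = 6.9/(2·21.39) = 0.1613.
Damped frequency ω_d = ω_n√(1−ζ²) = 21.11 rad/s, so peak time T_p = π/ω_d = 0.149 s.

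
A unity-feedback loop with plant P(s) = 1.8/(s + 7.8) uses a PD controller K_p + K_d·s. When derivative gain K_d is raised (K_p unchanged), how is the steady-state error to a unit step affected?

unchanged

At s = 0 the derivative term contributes nothing: C(0) = K_p regardless of K_d, so K_pos = K_p·P(0) and e_ss are unchanged.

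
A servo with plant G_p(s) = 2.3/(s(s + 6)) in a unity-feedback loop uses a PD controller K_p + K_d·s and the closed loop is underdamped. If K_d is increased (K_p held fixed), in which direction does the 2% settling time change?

decrease

Characteristic equation s² + (6 + 2.3K_d)s + 2.3K_p = 0: raising K_d increases ζω_n = (6+2.3K_d)/2 while the loop stays underdamped, so T_s ≈ 4/(ζω_n) decreases.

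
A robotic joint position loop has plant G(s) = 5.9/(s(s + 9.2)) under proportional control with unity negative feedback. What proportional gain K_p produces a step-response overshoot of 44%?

From %OS = 100·exp(−πζ/√(1−ζ²)) = 44%, ζ = −ln(0.44)/√(π²+ln²(0.44)) = 0.2528.
Characteristic equation s² + 9.2s + 5.9K_p = 0 gives ζ = 9.2/(2√(5.9K_p)).
Setting ζ = 0.2528: √(5.9K_p) = 9.2/(2·0.2528) = 18.19, so K_p = 331/5.9 = 56.1.

K_p = 56.1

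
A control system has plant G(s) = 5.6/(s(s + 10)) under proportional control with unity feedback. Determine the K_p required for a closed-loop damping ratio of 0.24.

K_p = 77.5

Closed-loop characteristic equation: s² + 10s + K_p·5.6 = 0.
So ω_n = √(5.6K_p) and 2ζω_n = 10, giving ζ = 10/(2√(5.6K_p)).
Setting ζ = 0.24: √(5.6K_p) = 10/(2·0.24) = 20.83, so K_p = 434/5.6 = 77.5.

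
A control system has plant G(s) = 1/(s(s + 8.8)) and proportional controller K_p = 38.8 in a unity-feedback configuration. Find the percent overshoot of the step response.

4.35%

The closed-loop denominator s² + 8.8s + 38.8 gives ω_n = √38.8 = 6.229 and ζ = 8.8/(2ω_n) = 0.7064.
%OS = 100·exp(−πζ/√(1−ζ²)) = 100·exp(−π·0.7064/√0.501) = 4.35%.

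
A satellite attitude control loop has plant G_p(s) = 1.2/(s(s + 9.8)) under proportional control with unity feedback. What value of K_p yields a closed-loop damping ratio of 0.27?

Closed-loop characteristic equation: s² + 9.8s + K_p·1.2 = 0.
So ω_n = √(1.2K_p) and 2ζω_n = 9.8, giving ζ = 9.8/(2√(1.2K_p)).
Setting ζ = 0.27: √(1.2K_p) = 9.8/(2·0.27) = 18.15, so K_p = 329.4/1.2 = 274.

K_p = 274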